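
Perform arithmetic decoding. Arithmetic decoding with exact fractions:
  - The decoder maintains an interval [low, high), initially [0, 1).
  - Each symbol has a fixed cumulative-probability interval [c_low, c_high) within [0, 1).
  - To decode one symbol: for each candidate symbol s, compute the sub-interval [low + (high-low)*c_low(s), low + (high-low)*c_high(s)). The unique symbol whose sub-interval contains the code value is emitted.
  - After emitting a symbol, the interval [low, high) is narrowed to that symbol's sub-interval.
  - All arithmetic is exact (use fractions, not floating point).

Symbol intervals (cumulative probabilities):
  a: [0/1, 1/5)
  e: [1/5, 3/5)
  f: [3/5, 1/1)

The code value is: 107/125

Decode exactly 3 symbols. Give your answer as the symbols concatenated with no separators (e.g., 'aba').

Answer: ffa

Derivation:
Step 1: interval [0/1, 1/1), width = 1/1 - 0/1 = 1/1
  'a': [0/1 + 1/1*0/1, 0/1 + 1/1*1/5) = [0/1, 1/5)
  'e': [0/1 + 1/1*1/5, 0/1 + 1/1*3/5) = [1/5, 3/5)
  'f': [0/1 + 1/1*3/5, 0/1 + 1/1*1/1) = [3/5, 1/1) <- contains code 107/125
  emit 'f', narrow to [3/5, 1/1)
Step 2: interval [3/5, 1/1), width = 1/1 - 3/5 = 2/5
  'a': [3/5 + 2/5*0/1, 3/5 + 2/5*1/5) = [3/5, 17/25)
  'e': [3/5 + 2/5*1/5, 3/5 + 2/5*3/5) = [17/25, 21/25)
  'f': [3/5 + 2/5*3/5, 3/5 + 2/5*1/1) = [21/25, 1/1) <- contains code 107/125
  emit 'f', narrow to [21/25, 1/1)
Step 3: interval [21/25, 1/1), width = 1/1 - 21/25 = 4/25
  'a': [21/25 + 4/25*0/1, 21/25 + 4/25*1/5) = [21/25, 109/125) <- contains code 107/125
  'e': [21/25 + 4/25*1/5, 21/25 + 4/25*3/5) = [109/125, 117/125)
  'f': [21/25 + 4/25*3/5, 21/25 + 4/25*1/1) = [117/125, 1/1)
  emit 'a', narrow to [21/25, 109/125)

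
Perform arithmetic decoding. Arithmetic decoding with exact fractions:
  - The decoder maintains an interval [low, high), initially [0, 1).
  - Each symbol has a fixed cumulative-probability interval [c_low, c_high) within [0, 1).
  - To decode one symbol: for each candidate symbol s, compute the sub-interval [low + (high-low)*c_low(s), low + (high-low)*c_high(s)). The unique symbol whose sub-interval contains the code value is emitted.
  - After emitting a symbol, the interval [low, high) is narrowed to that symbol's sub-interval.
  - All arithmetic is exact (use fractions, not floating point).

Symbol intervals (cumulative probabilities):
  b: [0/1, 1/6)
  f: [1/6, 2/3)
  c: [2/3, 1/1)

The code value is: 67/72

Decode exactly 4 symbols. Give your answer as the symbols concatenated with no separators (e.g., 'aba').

Step 1: interval [0/1, 1/1), width = 1/1 - 0/1 = 1/1
  'b': [0/1 + 1/1*0/1, 0/1 + 1/1*1/6) = [0/1, 1/6)
  'f': [0/1 + 1/1*1/6, 0/1 + 1/1*2/3) = [1/6, 2/3)
  'c': [0/1 + 1/1*2/3, 0/1 + 1/1*1/1) = [2/3, 1/1) <- contains code 67/72
  emit 'c', narrow to [2/3, 1/1)
Step 2: interval [2/3, 1/1), width = 1/1 - 2/3 = 1/3
  'b': [2/3 + 1/3*0/1, 2/3 + 1/3*1/6) = [2/3, 13/18)
  'f': [2/3 + 1/3*1/6, 2/3 + 1/3*2/3) = [13/18, 8/9)
  'c': [2/3 + 1/3*2/3, 2/3 + 1/3*1/1) = [8/9, 1/1) <- contains code 67/72
  emit 'c', narrow to [8/9, 1/1)
Step 3: interval [8/9, 1/1), width = 1/1 - 8/9 = 1/9
  'b': [8/9 + 1/9*0/1, 8/9 + 1/9*1/6) = [8/9, 49/54)
  'f': [8/9 + 1/9*1/6, 8/9 + 1/9*2/3) = [49/54, 26/27) <- contains code 67/72
  'c': [8/9 + 1/9*2/3, 8/9 + 1/9*1/1) = [26/27, 1/1)
  emit 'f', narrow to [49/54, 26/27)
Step 4: interval [49/54, 26/27), width = 26/27 - 49/54 = 1/18
  'b': [49/54 + 1/18*0/1, 49/54 + 1/18*1/6) = [49/54, 11/12)
  'f': [49/54 + 1/18*1/6, 49/54 + 1/18*2/3) = [11/12, 17/18) <- contains code 67/72
  'c': [49/54 + 1/18*2/3, 49/54 + 1/18*1/1) = [17/18, 26/27)
  emit 'f', narrow to [11/12, 17/18)

Answer: ccff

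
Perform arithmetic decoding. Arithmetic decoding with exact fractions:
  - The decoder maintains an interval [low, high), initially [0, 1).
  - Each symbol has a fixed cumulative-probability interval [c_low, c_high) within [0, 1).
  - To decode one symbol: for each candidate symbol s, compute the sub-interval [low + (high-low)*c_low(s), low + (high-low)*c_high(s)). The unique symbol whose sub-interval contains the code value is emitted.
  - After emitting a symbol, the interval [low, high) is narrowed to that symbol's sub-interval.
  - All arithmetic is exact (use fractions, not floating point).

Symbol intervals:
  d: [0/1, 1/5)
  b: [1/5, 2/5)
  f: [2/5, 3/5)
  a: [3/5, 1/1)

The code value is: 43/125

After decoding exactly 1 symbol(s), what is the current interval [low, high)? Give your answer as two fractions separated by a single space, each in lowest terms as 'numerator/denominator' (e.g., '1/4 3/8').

Answer: 1/5 2/5

Derivation:
Step 1: interval [0/1, 1/1), width = 1/1 - 0/1 = 1/1
  'd': [0/1 + 1/1*0/1, 0/1 + 1/1*1/5) = [0/1, 1/5)
  'b': [0/1 + 1/1*1/5, 0/1 + 1/1*2/5) = [1/5, 2/5) <- contains code 43/125
  'f': [0/1 + 1/1*2/5, 0/1 + 1/1*3/5) = [2/5, 3/5)
  'a': [0/1 + 1/1*3/5, 0/1 + 1/1*1/1) = [3/5, 1/1)
  emit 'b', narrow to [1/5, 2/5)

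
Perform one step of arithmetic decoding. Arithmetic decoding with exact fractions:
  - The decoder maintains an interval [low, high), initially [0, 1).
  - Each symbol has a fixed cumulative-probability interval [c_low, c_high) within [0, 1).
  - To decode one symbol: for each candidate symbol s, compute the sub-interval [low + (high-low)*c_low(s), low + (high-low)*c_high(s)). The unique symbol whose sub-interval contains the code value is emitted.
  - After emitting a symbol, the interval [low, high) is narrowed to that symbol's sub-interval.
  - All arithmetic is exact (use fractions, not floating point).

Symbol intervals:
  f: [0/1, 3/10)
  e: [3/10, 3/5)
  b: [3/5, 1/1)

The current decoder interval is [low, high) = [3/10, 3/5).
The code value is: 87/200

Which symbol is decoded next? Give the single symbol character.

Answer: e

Derivation:
Interval width = high − low = 3/5 − 3/10 = 3/10
Scaled code = (code − low) / width = (87/200 − 3/10) / 3/10 = 9/20
  f: [0/1, 3/10) 
  e: [3/10, 3/5) ← scaled code falls here ✓
  b: [3/5, 1/1) 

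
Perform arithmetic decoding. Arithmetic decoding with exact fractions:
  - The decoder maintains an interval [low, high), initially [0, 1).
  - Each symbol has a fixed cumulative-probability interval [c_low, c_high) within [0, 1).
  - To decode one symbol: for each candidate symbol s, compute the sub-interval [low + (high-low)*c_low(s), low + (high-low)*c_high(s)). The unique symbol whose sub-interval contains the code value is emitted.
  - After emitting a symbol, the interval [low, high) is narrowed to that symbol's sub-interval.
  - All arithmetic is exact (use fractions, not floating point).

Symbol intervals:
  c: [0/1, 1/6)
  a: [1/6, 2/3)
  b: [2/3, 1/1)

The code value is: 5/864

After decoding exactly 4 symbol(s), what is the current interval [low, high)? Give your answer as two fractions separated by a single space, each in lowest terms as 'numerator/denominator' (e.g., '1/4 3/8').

Answer: 1/216 1/144

Derivation:
Step 1: interval [0/1, 1/1), width = 1/1 - 0/1 = 1/1
  'c': [0/1 + 1/1*0/1, 0/1 + 1/1*1/6) = [0/1, 1/6) <- contains code 5/864
  'a': [0/1 + 1/1*1/6, 0/1 + 1/1*2/3) = [1/6, 2/3)
  'b': [0/1 + 1/1*2/3, 0/1 + 1/1*1/1) = [2/3, 1/1)
  emit 'c', narrow to [0/1, 1/6)
Step 2: interval [0/1, 1/6), width = 1/6 - 0/1 = 1/6
  'c': [0/1 + 1/6*0/1, 0/1 + 1/6*1/6) = [0/1, 1/36) <- contains code 5/864
  'a': [0/1 + 1/6*1/6, 0/1 + 1/6*2/3) = [1/36, 1/9)
  'b': [0/1 + 1/6*2/3, 0/1 + 1/6*1/1) = [1/9, 1/6)
  emit 'c', narrow to [0/1, 1/36)
Step 3: interval [0/1, 1/36), width = 1/36 - 0/1 = 1/36
  'c': [0/1 + 1/36*0/1, 0/1 + 1/36*1/6) = [0/1, 1/216)
  'a': [0/1 + 1/36*1/6, 0/1 + 1/36*2/3) = [1/216, 1/54) <- contains code 5/864
  'b': [0/1 + 1/36*2/3, 0/1 + 1/36*1/1) = [1/54, 1/36)
  emit 'a', narrow to [1/216, 1/54)
Step 4: interval [1/216, 1/54), width = 1/54 - 1/216 = 1/72
  'c': [1/216 + 1/72*0/1, 1/216 + 1/72*1/6) = [1/216, 1/144) <- contains code 5/864
  'a': [1/216 + 1/72*1/6, 1/216 + 1/72*2/3) = [1/144, 1/72)
  'b': [1/216 + 1/72*2/3, 1/216 + 1/72*1/1) = [1/72, 1/54)
  emit 'c', narrow to [1/216, 1/144)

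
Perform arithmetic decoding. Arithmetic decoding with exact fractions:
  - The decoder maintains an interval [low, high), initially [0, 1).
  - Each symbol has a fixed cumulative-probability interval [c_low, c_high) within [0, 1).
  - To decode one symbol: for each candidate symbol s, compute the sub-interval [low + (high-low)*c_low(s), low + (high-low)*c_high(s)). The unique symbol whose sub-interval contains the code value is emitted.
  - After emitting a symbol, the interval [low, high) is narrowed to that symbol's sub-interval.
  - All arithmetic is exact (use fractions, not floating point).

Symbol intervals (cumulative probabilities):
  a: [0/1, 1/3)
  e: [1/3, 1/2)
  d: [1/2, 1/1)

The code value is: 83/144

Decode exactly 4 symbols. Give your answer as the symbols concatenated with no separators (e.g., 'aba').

Answer: daed

Derivation:
Step 1: interval [0/1, 1/1), width = 1/1 - 0/1 = 1/1
  'a': [0/1 + 1/1*0/1, 0/1 + 1/1*1/3) = [0/1, 1/3)
  'e': [0/1 + 1/1*1/3, 0/1 + 1/1*1/2) = [1/3, 1/2)
  'd': [0/1 + 1/1*1/2, 0/1 + 1/1*1/1) = [1/2, 1/1) <- contains code 83/144
  emit 'd', narrow to [1/2, 1/1)
Step 2: interval [1/2, 1/1), width = 1/1 - 1/2 = 1/2
  'a': [1/2 + 1/2*0/1, 1/2 + 1/2*1/3) = [1/2, 2/3) <- contains code 83/144
  'e': [1/2 + 1/2*1/3, 1/2 + 1/2*1/2) = [2/3, 3/4)
  'd': [1/2 + 1/2*1/2, 1/2 + 1/2*1/1) = [3/4, 1/1)
  emit 'a', narrow to [1/2, 2/3)
Step 3: interval [1/2, 2/3), width = 2/3 - 1/2 = 1/6
  'a': [1/2 + 1/6*0/1, 1/2 + 1/6*1/3) = [1/2, 5/9)
  'e': [1/2 + 1/6*1/3, 1/2 + 1/6*1/2) = [5/9, 7/12) <- contains code 83/144
  'd': [1/2 + 1/6*1/2, 1/2 + 1/6*1/1) = [7/12, 2/3)
  emit 'e', narrow to [5/9, 7/12)
Step 4: interval [5/9, 7/12), width = 7/12 - 5/9 = 1/36
  'a': [5/9 + 1/36*0/1, 5/9 + 1/36*1/3) = [5/9, 61/108)
  'e': [5/9 + 1/36*1/3, 5/9 + 1/36*1/2) = [61/108, 41/72)
  'd': [5/9 + 1/36*1/2, 5/9 + 1/36*1/1) = [41/72, 7/12) <- contains code 83/144
  emit 'd', narrow to [41/72, 7/12)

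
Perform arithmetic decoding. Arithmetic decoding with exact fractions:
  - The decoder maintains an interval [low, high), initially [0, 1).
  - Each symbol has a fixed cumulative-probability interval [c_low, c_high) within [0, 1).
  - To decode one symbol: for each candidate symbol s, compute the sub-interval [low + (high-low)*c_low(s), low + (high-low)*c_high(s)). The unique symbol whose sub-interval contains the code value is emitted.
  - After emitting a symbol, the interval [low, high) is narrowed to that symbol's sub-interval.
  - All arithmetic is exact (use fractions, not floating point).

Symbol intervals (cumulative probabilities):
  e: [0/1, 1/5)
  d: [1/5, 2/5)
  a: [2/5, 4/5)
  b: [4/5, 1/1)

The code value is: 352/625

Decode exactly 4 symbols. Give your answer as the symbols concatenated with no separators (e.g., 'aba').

Answer: aaee

Derivation:
Step 1: interval [0/1, 1/1), width = 1/1 - 0/1 = 1/1
  'e': [0/1 + 1/1*0/1, 0/1 + 1/1*1/5) = [0/1, 1/5)
  'd': [0/1 + 1/1*1/5, 0/1 + 1/1*2/5) = [1/5, 2/5)
  'a': [0/1 + 1/1*2/5, 0/1 + 1/1*4/5) = [2/5, 4/5) <- contains code 352/625
  'b': [0/1 + 1/1*4/5, 0/1 + 1/1*1/1) = [4/5, 1/1)
  emit 'a', narrow to [2/5, 4/5)
Step 2: interval [2/5, 4/5), width = 4/5 - 2/5 = 2/5
  'e': [2/5 + 2/5*0/1, 2/5 + 2/5*1/5) = [2/5, 12/25)
  'd': [2/5 + 2/5*1/5, 2/5 + 2/5*2/5) = [12/25, 14/25)
  'a': [2/5 + 2/5*2/5, 2/5 + 2/5*4/5) = [14/25, 18/25) <- contains code 352/625
  'b': [2/5 + 2/5*4/5, 2/5 + 2/5*1/1) = [18/25, 4/5)
  emit 'a', narrow to [14/25, 18/25)
Step 3: interval [14/25, 18/25), width = 18/25 - 14/25 = 4/25
  'e': [14/25 + 4/25*0/1, 14/25 + 4/25*1/5) = [14/25, 74/125) <- contains code 352/625
  'd': [14/25 + 4/25*1/5, 14/25 + 4/25*2/5) = [74/125, 78/125)
  'a': [14/25 + 4/25*2/5, 14/25 + 4/25*4/5) = [78/125, 86/125)
  'b': [14/25 + 4/25*4/5, 14/25 + 4/25*1/1) = [86/125, 18/25)
  emit 'e', narrow to [14/25, 74/125)
Step 4: interval [14/25, 74/125), width = 74/125 - 14/25 = 4/125
  'e': [14/25 + 4/125*0/1, 14/25 + 4/125*1/5) = [14/25, 354/625) <- contains code 352/625
  'd': [14/25 + 4/125*1/5, 14/25 + 4/125*2/5) = [354/625, 358/625)
  'a': [14/25 + 4/125*2/5, 14/25 + 4/125*4/5) = [358/625, 366/625)
  'b': [14/25 + 4/125*4/5, 14/25 + 4/125*1/1) = [366/625, 74/125)
  emit 'e', narrow to [14/25, 354/625)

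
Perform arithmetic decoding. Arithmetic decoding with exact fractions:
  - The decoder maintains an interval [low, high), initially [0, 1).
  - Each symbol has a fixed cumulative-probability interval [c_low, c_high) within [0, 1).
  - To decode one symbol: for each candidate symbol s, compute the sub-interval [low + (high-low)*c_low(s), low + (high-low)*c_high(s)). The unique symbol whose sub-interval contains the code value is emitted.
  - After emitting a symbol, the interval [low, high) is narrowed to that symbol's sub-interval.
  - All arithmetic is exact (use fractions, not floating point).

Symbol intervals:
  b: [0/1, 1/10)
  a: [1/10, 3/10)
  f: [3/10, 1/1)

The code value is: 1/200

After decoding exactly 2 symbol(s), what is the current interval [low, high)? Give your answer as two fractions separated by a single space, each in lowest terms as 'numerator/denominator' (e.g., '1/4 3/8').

Step 1: interval [0/1, 1/1), width = 1/1 - 0/1 = 1/1
  'b': [0/1 + 1/1*0/1, 0/1 + 1/1*1/10) = [0/1, 1/10) <- contains code 1/200
  'a': [0/1 + 1/1*1/10, 0/1 + 1/1*3/10) = [1/10, 3/10)
  'f': [0/1 + 1/1*3/10, 0/1 + 1/1*1/1) = [3/10, 1/1)
  emit 'b', narrow to [0/1, 1/10)
Step 2: interval [0/1, 1/10), width = 1/10 - 0/1 = 1/10
  'b': [0/1 + 1/10*0/1, 0/1 + 1/10*1/10) = [0/1, 1/100) <- contains code 1/200
  'a': [0/1 + 1/10*1/10, 0/1 + 1/10*3/10) = [1/100, 3/100)
  'f': [0/1 + 1/10*3/10, 0/1 + 1/10*1/1) = [3/100, 1/10)
  emit 'b', narrow to [0/1, 1/100)

Answer: 0/1 1/100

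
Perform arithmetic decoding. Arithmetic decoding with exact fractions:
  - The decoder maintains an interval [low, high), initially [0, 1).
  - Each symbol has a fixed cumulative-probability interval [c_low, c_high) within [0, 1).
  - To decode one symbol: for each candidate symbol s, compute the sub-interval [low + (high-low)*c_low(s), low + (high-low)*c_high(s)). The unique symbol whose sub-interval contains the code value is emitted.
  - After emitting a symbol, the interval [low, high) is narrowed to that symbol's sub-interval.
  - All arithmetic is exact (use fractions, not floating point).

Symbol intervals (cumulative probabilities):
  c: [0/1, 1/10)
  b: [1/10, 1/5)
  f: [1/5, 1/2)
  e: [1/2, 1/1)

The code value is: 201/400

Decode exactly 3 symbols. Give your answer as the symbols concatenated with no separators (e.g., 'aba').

Answer: ecc

Derivation:
Step 1: interval [0/1, 1/1), width = 1/1 - 0/1 = 1/1
  'c': [0/1 + 1/1*0/1, 0/1 + 1/1*1/10) = [0/1, 1/10)
  'b': [0/1 + 1/1*1/10, 0/1 + 1/1*1/5) = [1/10, 1/5)
  'f': [0/1 + 1/1*1/5, 0/1 + 1/1*1/2) = [1/5, 1/2)
  'e': [0/1 + 1/1*1/2, 0/1 + 1/1*1/1) = [1/2, 1/1) <- contains code 201/400
  emit 'e', narrow to [1/2, 1/1)
Step 2: interval [1/2, 1/1), width = 1/1 - 1/2 = 1/2
  'c': [1/2 + 1/2*0/1, 1/2 + 1/2*1/10) = [1/2, 11/20) <- contains code 201/400
  'b': [1/2 + 1/2*1/10, 1/2 + 1/2*1/5) = [11/20, 3/5)
  'f': [1/2 + 1/2*1/5, 1/2 + 1/2*1/2) = [3/5, 3/4)
  'e': [1/2 + 1/2*1/2, 1/2 + 1/2*1/1) = [3/4, 1/1)
  emit 'c', narrow to [1/2, 11/20)
Step 3: interval [1/2, 11/20), width = 11/20 - 1/2 = 1/20
  'c': [1/2 + 1/20*0/1, 1/2 + 1/20*1/10) = [1/2, 101/200) <- contains code 201/400
  'b': [1/2 + 1/20*1/10, 1/2 + 1/20*1/5) = [101/200, 51/100)
  'f': [1/2 + 1/20*1/5, 1/2 + 1/20*1/2) = [51/100, 21/40)
  'e': [1/2 + 1/20*1/2, 1/2 + 1/20*1/1) = [21/40, 11/20)
  emit 'c', narrow to [1/2, 101/200)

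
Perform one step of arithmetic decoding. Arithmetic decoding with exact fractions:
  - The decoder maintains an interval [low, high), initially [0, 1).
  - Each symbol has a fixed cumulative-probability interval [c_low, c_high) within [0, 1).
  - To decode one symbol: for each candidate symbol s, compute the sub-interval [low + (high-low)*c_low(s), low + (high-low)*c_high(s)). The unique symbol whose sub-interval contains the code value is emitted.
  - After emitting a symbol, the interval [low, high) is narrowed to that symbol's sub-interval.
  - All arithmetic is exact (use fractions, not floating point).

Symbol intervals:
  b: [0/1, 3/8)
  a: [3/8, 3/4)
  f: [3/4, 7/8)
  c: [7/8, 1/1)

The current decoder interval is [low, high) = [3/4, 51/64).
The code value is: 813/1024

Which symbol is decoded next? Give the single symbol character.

Answer: c

Derivation:
Interval width = high − low = 51/64 − 3/4 = 3/64
Scaled code = (code − low) / width = (813/1024 − 3/4) / 3/64 = 15/16
  b: [0/1, 3/8) 
  a: [3/8, 3/4) 
  f: [3/4, 7/8) 
  c: [7/8, 1/1) ← scaled code falls here ✓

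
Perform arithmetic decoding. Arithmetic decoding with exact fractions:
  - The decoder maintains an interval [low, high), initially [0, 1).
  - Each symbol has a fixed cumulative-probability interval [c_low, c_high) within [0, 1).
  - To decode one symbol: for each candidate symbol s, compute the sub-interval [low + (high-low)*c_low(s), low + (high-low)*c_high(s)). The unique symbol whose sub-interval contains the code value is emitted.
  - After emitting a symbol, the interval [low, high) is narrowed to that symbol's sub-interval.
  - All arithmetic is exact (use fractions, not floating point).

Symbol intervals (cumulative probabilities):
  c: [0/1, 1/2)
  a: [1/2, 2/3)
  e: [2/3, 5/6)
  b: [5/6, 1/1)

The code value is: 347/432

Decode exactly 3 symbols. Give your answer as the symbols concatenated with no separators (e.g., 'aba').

Step 1: interval [0/1, 1/1), width = 1/1 - 0/1 = 1/1
  'c': [0/1 + 1/1*0/1, 0/1 + 1/1*1/2) = [0/1, 1/2)
  'a': [0/1 + 1/1*1/2, 0/1 + 1/1*2/3) = [1/2, 2/3)
  'e': [0/1 + 1/1*2/3, 0/1 + 1/1*5/6) = [2/3, 5/6) <- contains code 347/432
  'b': [0/1 + 1/1*5/6, 0/1 + 1/1*1/1) = [5/6, 1/1)
  emit 'e', narrow to [2/3, 5/6)
Step 2: interval [2/3, 5/6), width = 5/6 - 2/3 = 1/6
  'c': [2/3 + 1/6*0/1, 2/3 + 1/6*1/2) = [2/3, 3/4)
  'a': [2/3 + 1/6*1/2, 2/3 + 1/6*2/3) = [3/4, 7/9)
  'e': [2/3 + 1/6*2/3, 2/3 + 1/6*5/6) = [7/9, 29/36) <- contains code 347/432
  'b': [2/3 + 1/6*5/6, 2/3 + 1/6*1/1) = [29/36, 5/6)
  emit 'e', narrow to [7/9, 29/36)
Step 3: interval [7/9, 29/36), width = 29/36 - 7/9 = 1/36
  'c': [7/9 + 1/36*0/1, 7/9 + 1/36*1/2) = [7/9, 19/24)
  'a': [7/9 + 1/36*1/2, 7/9 + 1/36*2/3) = [19/24, 43/54)
  'e': [7/9 + 1/36*2/3, 7/9 + 1/36*5/6) = [43/54, 173/216)
  'b': [7/9 + 1/36*5/6, 7/9 + 1/36*1/1) = [173/216, 29/36) <- contains code 347/432
  emit 'b', narrow to [173/216, 29/36)

Answer: eeb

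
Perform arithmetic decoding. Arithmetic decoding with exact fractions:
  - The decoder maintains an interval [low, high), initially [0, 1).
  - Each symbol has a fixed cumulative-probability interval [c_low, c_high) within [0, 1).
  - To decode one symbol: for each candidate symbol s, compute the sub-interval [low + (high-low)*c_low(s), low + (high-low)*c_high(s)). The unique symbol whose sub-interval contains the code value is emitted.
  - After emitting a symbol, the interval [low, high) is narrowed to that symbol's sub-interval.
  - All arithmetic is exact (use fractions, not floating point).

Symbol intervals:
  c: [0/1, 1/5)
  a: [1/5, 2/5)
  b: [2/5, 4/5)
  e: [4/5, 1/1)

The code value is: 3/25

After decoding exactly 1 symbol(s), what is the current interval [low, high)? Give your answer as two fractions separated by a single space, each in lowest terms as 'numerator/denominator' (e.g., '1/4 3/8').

Answer: 0/1 1/5

Derivation:
Step 1: interval [0/1, 1/1), width = 1/1 - 0/1 = 1/1
  'c': [0/1 + 1/1*0/1, 0/1 + 1/1*1/5) = [0/1, 1/5) <- contains code 3/25
  'a': [0/1 + 1/1*1/5, 0/1 + 1/1*2/5) = [1/5, 2/5)
  'b': [0/1 + 1/1*2/5, 0/1 + 1/1*4/5) = [2/5, 4/5)
  'e': [0/1 + 1/1*4/5, 0/1 + 1/1*1/1) = [4/5, 1/1)
  emit 'c', narrow to [0/1, 1/5)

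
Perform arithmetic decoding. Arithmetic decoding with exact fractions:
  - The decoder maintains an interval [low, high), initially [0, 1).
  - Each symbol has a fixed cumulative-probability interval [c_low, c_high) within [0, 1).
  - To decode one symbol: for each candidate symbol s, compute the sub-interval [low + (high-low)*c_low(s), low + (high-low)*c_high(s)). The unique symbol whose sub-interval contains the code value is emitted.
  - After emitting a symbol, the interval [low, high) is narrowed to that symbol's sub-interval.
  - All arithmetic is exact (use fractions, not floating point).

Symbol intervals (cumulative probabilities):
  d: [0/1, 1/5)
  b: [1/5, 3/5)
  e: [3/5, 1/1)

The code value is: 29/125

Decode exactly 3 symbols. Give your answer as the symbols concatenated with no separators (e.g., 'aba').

Step 1: interval [0/1, 1/1), width = 1/1 - 0/1 = 1/1
  'd': [0/1 + 1/1*0/1, 0/1 + 1/1*1/5) = [0/1, 1/5)
  'b': [0/1 + 1/1*1/5, 0/1 + 1/1*3/5) = [1/5, 3/5) <- contains code 29/125
  'e': [0/1 + 1/1*3/5, 0/1 + 1/1*1/1) = [3/5, 1/1)
  emit 'b', narrow to [1/5, 3/5)
Step 2: interval [1/5, 3/5), width = 3/5 - 1/5 = 2/5
  'd': [1/5 + 2/5*0/1, 1/5 + 2/5*1/5) = [1/5, 7/25) <- contains code 29/125
  'b': [1/5 + 2/5*1/5, 1/5 + 2/5*3/5) = [7/25, 11/25)
  'e': [1/5 + 2/5*3/5, 1/5 + 2/5*1/1) = [11/25, 3/5)
  emit 'd', narrow to [1/5, 7/25)
Step 3: interval [1/5, 7/25), width = 7/25 - 1/5 = 2/25
  'd': [1/5 + 2/25*0/1, 1/5 + 2/25*1/5) = [1/5, 27/125)
  'b': [1/5 + 2/25*1/5, 1/5 + 2/25*3/5) = [27/125, 31/125) <- contains code 29/125
  'e': [1/5 + 2/25*3/5, 1/5 + 2/25*1/1) = [31/125, 7/25)
  emit 'b', narrow to [27/125, 31/125)

Answer: bdb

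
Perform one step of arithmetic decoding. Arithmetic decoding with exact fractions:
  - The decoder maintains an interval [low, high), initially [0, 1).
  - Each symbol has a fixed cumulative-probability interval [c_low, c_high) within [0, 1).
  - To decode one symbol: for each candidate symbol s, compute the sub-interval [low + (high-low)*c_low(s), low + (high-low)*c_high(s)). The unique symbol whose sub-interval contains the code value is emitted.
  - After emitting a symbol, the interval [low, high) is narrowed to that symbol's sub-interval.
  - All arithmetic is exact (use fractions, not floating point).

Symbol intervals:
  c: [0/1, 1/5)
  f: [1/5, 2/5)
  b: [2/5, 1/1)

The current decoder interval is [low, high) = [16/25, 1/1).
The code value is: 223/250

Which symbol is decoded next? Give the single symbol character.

Answer: b

Derivation:
Interval width = high − low = 1/1 − 16/25 = 9/25
Scaled code = (code − low) / width = (223/250 − 16/25) / 9/25 = 7/10
  c: [0/1, 1/5) 
  f: [1/5, 2/5) 
  b: [2/5, 1/1) ← scaled code falls here ✓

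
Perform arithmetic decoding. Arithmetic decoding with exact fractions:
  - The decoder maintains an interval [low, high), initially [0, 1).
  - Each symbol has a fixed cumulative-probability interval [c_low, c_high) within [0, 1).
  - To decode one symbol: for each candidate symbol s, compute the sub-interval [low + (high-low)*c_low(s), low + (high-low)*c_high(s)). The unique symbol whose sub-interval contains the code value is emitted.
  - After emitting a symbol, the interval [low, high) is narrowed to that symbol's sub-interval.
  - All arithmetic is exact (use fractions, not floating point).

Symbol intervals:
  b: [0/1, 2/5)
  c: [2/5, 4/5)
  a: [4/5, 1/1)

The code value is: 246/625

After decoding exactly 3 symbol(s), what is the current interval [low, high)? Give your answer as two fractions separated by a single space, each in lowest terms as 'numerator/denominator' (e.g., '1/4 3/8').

Step 1: interval [0/1, 1/1), width = 1/1 - 0/1 = 1/1
  'b': [0/1 + 1/1*0/1, 0/1 + 1/1*2/5) = [0/1, 2/5) <- contains code 246/625
  'c': [0/1 + 1/1*2/5, 0/1 + 1/1*4/5) = [2/5, 4/5)
  'a': [0/1 + 1/1*4/5, 0/1 + 1/1*1/1) = [4/5, 1/1)
  emit 'b', narrow to [0/1, 2/5)
Step 2: interval [0/1, 2/5), width = 2/5 - 0/1 = 2/5
  'b': [0/1 + 2/5*0/1, 0/1 + 2/5*2/5) = [0/1, 4/25)
  'c': [0/1 + 2/5*2/5, 0/1 + 2/5*4/5) = [4/25, 8/25)
  'a': [0/1 + 2/5*4/5, 0/1 + 2/5*1/1) = [8/25, 2/5) <- contains code 246/625
  emit 'a', narrow to [8/25, 2/5)
Step 3: interval [8/25, 2/5), width = 2/5 - 8/25 = 2/25
  'b': [8/25 + 2/25*0/1, 8/25 + 2/25*2/5) = [8/25, 44/125)
  'c': [8/25 + 2/25*2/5, 8/25 + 2/25*4/5) = [44/125, 48/125)
  'a': [8/25 + 2/25*4/5, 8/25 + 2/25*1/1) = [48/125, 2/5) <- contains code 246/625
  emit 'a', narrow to [48/125, 2/5)

Answer: 48/125 2/5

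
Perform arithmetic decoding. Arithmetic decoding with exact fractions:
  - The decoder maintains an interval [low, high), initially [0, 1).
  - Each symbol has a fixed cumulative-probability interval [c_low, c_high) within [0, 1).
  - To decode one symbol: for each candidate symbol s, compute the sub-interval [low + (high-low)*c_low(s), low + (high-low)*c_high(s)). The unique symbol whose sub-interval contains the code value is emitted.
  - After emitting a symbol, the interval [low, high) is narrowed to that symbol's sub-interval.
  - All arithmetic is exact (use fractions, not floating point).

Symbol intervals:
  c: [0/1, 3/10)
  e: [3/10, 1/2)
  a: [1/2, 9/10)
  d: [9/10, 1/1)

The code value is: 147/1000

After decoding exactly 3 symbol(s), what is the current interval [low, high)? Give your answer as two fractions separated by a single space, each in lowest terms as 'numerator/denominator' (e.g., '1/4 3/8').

Answer: 18/125 3/20

Derivation:
Step 1: interval [0/1, 1/1), width = 1/1 - 0/1 = 1/1
  'c': [0/1 + 1/1*0/1, 0/1 + 1/1*3/10) = [0/1, 3/10) <- contains code 147/1000
  'e': [0/1 + 1/1*3/10, 0/1 + 1/1*1/2) = [3/10, 1/2)
  'a': [0/1 + 1/1*1/2, 0/1 + 1/1*9/10) = [1/2, 9/10)
  'd': [0/1 + 1/1*9/10, 0/1 + 1/1*1/1) = [9/10, 1/1)
  emit 'c', narrow to [0/1, 3/10)
Step 2: interval [0/1, 3/10), width = 3/10 - 0/1 = 3/10
  'c': [0/1 + 3/10*0/1, 0/1 + 3/10*3/10) = [0/1, 9/100)
  'e': [0/1 + 3/10*3/10, 0/1 + 3/10*1/2) = [9/100, 3/20) <- contains code 147/1000
  'a': [0/1 + 3/10*1/2, 0/1 + 3/10*9/10) = [3/20, 27/100)
  'd': [0/1 + 3/10*9/10, 0/1 + 3/10*1/1) = [27/100, 3/10)
  emit 'e', narrow to [9/100, 3/20)
Step 3: interval [9/100, 3/20), width = 3/20 - 9/100 = 3/50
  'c': [9/100 + 3/50*0/1, 9/100 + 3/50*3/10) = [9/100, 27/250)
  'e': [9/100 + 3/50*3/10, 9/100 + 3/50*1/2) = [27/250, 3/25)
  'a': [9/100 + 3/50*1/2, 9/100 + 3/50*9/10) = [3/25, 18/125)
  'd': [9/100 + 3/50*9/10, 9/100 + 3/50*1/1) = [18/125, 3/20) <- contains code 147/1000
  emit 'd', narrow to [18/125, 3/20)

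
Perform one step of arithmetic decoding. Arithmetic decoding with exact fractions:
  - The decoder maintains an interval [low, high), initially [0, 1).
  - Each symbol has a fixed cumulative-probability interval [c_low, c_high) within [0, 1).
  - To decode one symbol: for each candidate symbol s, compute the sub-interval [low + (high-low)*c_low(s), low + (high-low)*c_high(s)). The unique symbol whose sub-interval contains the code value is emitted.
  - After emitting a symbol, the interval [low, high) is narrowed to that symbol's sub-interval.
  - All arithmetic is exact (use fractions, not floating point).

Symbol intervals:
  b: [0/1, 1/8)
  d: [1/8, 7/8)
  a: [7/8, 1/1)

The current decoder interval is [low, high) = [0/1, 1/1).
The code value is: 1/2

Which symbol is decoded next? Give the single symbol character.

Interval width = high − low = 1/1 − 0/1 = 1/1
Scaled code = (code − low) / width = (1/2 − 0/1) / 1/1 = 1/2
  b: [0/1, 1/8) 
  d: [1/8, 7/8) ← scaled code falls here ✓
  a: [7/8, 1/1) 

Answer: d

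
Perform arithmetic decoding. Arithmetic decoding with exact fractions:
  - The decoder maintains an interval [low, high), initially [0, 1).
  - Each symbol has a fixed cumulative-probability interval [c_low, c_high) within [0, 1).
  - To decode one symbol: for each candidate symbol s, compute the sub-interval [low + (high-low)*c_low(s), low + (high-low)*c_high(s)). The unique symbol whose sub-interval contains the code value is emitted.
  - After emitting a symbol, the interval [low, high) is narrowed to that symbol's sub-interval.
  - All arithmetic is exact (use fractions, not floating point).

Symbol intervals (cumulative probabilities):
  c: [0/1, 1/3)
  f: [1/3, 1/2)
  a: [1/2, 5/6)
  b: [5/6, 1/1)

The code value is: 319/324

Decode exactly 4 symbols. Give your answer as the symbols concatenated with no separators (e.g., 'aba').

Step 1: interval [0/1, 1/1), width = 1/1 - 0/1 = 1/1
  'c': [0/1 + 1/1*0/1, 0/1 + 1/1*1/3) = [0/1, 1/3)
  'f': [0/1 + 1/1*1/3, 0/1 + 1/1*1/2) = [1/3, 1/2)
  'a': [0/1 + 1/1*1/2, 0/1 + 1/1*5/6) = [1/2, 5/6)
  'b': [0/1 + 1/1*5/6, 0/1 + 1/1*1/1) = [5/6, 1/1) <- contains code 319/324
  emit 'b', narrow to [5/6, 1/1)
Step 2: interval [5/6, 1/1), width = 1/1 - 5/6 = 1/6
  'c': [5/6 + 1/6*0/1, 5/6 + 1/6*1/3) = [5/6, 8/9)
  'f': [5/6 + 1/6*1/3, 5/6 + 1/6*1/2) = [8/9, 11/12)
  'a': [5/6 + 1/6*1/2, 5/6 + 1/6*5/6) = [11/12, 35/36)
  'b': [5/6 + 1/6*5/6, 5/6 + 1/6*1/1) = [35/36, 1/1) <- contains code 319/324
  emit 'b', narrow to [35/36, 1/1)
Step 3: interval [35/36, 1/1), width = 1/1 - 35/36 = 1/36
  'c': [35/36 + 1/36*0/1, 35/36 + 1/36*1/3) = [35/36, 53/54)
  'f': [35/36 + 1/36*1/3, 35/36 + 1/36*1/2) = [53/54, 71/72) <- contains code 319/324
  'a': [35/36 + 1/36*1/2, 35/36 + 1/36*5/6) = [71/72, 215/216)
  'b': [35/36 + 1/36*5/6, 35/36 + 1/36*1/1) = [215/216, 1/1)
  emit 'f', narrow to [53/54, 71/72)
Step 4: interval [53/54, 71/72), width = 71/72 - 53/54 = 1/216
  'c': [53/54 + 1/216*0/1, 53/54 + 1/216*1/3) = [53/54, 637/648)
  'f': [53/54 + 1/216*1/3, 53/54 + 1/216*1/2) = [637/648, 425/432)
  'a': [53/54 + 1/216*1/2, 53/54 + 1/216*5/6) = [425/432, 1277/1296) <- contains code 319/324
  'b': [53/54 + 1/216*5/6, 53/54 + 1/216*1/1) = [1277/1296, 71/72)
  emit 'a', narrow to [425/432, 1277/1296)

Answer: bbfa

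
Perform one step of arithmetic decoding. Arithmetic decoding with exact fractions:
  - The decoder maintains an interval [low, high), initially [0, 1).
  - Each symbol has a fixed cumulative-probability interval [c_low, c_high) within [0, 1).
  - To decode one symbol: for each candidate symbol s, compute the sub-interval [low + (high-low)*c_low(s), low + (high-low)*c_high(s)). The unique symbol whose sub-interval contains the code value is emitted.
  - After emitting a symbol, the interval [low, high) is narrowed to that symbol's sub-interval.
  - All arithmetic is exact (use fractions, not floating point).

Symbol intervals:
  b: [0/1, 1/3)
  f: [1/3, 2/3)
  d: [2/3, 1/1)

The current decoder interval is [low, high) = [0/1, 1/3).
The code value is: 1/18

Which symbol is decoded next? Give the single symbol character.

Interval width = high − low = 1/3 − 0/1 = 1/3
Scaled code = (code − low) / width = (1/18 − 0/1) / 1/3 = 1/6
  b: [0/1, 1/3) ← scaled code falls here ✓
  f: [1/3, 2/3) 
  d: [2/3, 1/1) 

Answer: b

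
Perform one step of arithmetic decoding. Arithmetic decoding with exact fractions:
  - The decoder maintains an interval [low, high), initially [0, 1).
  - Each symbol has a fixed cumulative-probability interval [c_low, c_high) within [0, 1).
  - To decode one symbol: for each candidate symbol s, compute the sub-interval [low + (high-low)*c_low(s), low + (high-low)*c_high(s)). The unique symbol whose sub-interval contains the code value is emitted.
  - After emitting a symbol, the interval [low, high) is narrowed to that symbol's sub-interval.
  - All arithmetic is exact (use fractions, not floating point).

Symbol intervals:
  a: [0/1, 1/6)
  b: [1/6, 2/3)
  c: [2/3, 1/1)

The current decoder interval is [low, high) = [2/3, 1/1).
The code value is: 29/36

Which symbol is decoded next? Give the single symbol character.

Answer: b

Derivation:
Interval width = high − low = 1/1 − 2/3 = 1/3
Scaled code = (code − low) / width = (29/36 − 2/3) / 1/3 = 5/12
  a: [0/1, 1/6) 
  b: [1/6, 2/3) ← scaled code falls here ✓
  c: [2/3, 1/1) 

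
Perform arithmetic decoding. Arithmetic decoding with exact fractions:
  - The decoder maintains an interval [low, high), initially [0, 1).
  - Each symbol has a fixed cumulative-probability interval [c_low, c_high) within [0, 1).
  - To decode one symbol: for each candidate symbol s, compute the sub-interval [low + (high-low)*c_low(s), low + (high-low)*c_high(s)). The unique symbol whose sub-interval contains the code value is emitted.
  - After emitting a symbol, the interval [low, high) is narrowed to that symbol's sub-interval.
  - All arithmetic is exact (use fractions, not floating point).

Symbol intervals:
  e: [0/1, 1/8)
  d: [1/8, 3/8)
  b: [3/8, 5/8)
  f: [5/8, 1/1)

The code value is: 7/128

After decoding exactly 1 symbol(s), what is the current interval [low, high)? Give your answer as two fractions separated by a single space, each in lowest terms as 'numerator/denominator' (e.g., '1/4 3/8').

Answer: 0/1 1/8

Derivation:
Step 1: interval [0/1, 1/1), width = 1/1 - 0/1 = 1/1
  'e': [0/1 + 1/1*0/1, 0/1 + 1/1*1/8) = [0/1, 1/8) <- contains code 7/128
  'd': [0/1 + 1/1*1/8, 0/1 + 1/1*3/8) = [1/8, 3/8)
  'b': [0/1 + 1/1*3/8, 0/1 + 1/1*5/8) = [3/8, 5/8)
  'f': [0/1 + 1/1*5/8, 0/1 + 1/1*1/1) = [5/8, 1/1)
  emit 'e', narrow to [0/1, 1/8)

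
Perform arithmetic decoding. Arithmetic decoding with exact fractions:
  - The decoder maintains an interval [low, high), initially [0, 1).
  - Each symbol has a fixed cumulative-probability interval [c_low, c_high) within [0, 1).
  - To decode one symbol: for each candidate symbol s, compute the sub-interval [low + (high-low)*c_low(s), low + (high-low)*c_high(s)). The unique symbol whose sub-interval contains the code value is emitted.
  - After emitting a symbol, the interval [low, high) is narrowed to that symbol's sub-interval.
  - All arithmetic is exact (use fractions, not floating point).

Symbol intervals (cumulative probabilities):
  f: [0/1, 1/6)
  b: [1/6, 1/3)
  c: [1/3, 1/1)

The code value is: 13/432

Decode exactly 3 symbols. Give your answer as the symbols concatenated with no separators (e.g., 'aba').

Answer: fbf

Derivation:
Step 1: interval [0/1, 1/1), width = 1/1 - 0/1 = 1/1
  'f': [0/1 + 1/1*0/1, 0/1 + 1/1*1/6) = [0/1, 1/6) <- contains code 13/432
  'b': [0/1 + 1/1*1/6, 0/1 + 1/1*1/3) = [1/6, 1/3)
  'c': [0/1 + 1/1*1/3, 0/1 + 1/1*1/1) = [1/3, 1/1)
  emit 'f', narrow to [0/1, 1/6)
Step 2: interval [0/1, 1/6), width = 1/6 - 0/1 = 1/6
  'f': [0/1 + 1/6*0/1, 0/1 + 1/6*1/6) = [0/1, 1/36)
  'b': [0/1 + 1/6*1/6, 0/1 + 1/6*1/3) = [1/36, 1/18) <- contains code 13/432
  'c': [0/1 + 1/6*1/3, 0/1 + 1/6*1/1) = [1/18, 1/6)
  emit 'b', narrow to [1/36, 1/18)
Step 3: interval [1/36, 1/18), width = 1/18 - 1/36 = 1/36
  'f': [1/36 + 1/36*0/1, 1/36 + 1/36*1/6) = [1/36, 7/216) <- contains code 13/432
  'b': [1/36 + 1/36*1/6, 1/36 + 1/36*1/3) = [7/216, 1/27)
  'c': [1/36 + 1/36*1/3, 1/36 + 1/36*1/1) = [1/27, 1/18)
  emit 'f', narrow to [1/36, 7/216)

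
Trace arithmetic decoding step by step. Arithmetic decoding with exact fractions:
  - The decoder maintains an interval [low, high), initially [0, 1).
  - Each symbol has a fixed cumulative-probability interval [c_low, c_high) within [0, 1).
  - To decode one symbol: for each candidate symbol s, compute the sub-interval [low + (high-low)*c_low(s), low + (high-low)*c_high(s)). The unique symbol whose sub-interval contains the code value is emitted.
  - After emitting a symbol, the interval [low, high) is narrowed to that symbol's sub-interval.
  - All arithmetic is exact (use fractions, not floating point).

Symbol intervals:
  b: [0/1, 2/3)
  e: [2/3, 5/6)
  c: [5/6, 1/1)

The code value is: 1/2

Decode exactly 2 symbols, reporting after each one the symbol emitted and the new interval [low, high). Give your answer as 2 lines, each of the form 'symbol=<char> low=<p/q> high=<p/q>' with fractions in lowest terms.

Answer: symbol=b low=0/1 high=2/3
symbol=e low=4/9 high=5/9

Derivation:
Step 1: interval [0/1, 1/1), width = 1/1 - 0/1 = 1/1
  'b': [0/1 + 1/1*0/1, 0/1 + 1/1*2/3) = [0/1, 2/3) <- contains code 1/2
  'e': [0/1 + 1/1*2/3, 0/1 + 1/1*5/6) = [2/3, 5/6)
  'c': [0/1 + 1/1*5/6, 0/1 + 1/1*1/1) = [5/6, 1/1)
  emit 'b', narrow to [0/1, 2/3)
Step 2: interval [0/1, 2/3), width = 2/3 - 0/1 = 2/3
  'b': [0/1 + 2/3*0/1, 0/1 + 2/3*2/3) = [0/1, 4/9)
  'e': [0/1 + 2/3*2/3, 0/1 + 2/3*5/6) = [4/9, 5/9) <- contains code 1/2
  'c': [0/1 + 2/3*5/6, 0/1 + 2/3*1/1) = [5/9, 2/3)
  emit 'e', narrow to [4/9, 5/9)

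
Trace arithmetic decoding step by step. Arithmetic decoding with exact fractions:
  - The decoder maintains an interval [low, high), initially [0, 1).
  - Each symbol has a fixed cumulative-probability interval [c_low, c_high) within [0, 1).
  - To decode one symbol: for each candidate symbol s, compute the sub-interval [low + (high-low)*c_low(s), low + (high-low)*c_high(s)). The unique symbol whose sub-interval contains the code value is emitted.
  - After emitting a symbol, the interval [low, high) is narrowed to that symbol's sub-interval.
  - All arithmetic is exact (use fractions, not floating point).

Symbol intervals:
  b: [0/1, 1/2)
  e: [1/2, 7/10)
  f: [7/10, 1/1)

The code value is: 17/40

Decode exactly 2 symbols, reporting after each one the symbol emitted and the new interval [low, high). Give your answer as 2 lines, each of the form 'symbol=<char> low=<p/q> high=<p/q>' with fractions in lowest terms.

Answer: symbol=b low=0/1 high=1/2
symbol=f low=7/20 high=1/2

Derivation:
Step 1: interval [0/1, 1/1), width = 1/1 - 0/1 = 1/1
  'b': [0/1 + 1/1*0/1, 0/1 + 1/1*1/2) = [0/1, 1/2) <- contains code 17/40
  'e': [0/1 + 1/1*1/2, 0/1 + 1/1*7/10) = [1/2, 7/10)
  'f': [0/1 + 1/1*7/10, 0/1 + 1/1*1/1) = [7/10, 1/1)
  emit 'b', narrow to [0/1, 1/2)
Step 2: interval [0/1, 1/2), width = 1/2 - 0/1 = 1/2
  'b': [0/1 + 1/2*0/1, 0/1 + 1/2*1/2) = [0/1, 1/4)
  'e': [0/1 + 1/2*1/2, 0/1 + 1/2*7/10) = [1/4, 7/20)
  'f': [0/1 + 1/2*7/10, 0/1 + 1/2*1/1) = [7/20, 1/2) <- contains code 17/40
  emit 'f', narrow to [7/20, 1/2)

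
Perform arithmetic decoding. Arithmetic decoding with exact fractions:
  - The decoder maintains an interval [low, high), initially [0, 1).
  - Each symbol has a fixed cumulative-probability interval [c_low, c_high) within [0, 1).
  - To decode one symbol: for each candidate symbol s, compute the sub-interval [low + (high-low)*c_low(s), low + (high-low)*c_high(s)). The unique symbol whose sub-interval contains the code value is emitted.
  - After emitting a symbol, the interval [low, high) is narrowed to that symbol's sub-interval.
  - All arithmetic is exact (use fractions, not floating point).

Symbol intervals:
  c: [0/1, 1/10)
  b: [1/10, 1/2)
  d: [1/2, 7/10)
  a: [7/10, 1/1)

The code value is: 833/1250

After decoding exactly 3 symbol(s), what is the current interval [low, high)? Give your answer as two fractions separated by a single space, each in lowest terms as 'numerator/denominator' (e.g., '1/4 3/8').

Answer: 323/500 67/100

Derivation:
Step 1: interval [0/1, 1/1), width = 1/1 - 0/1 = 1/1
  'c': [0/1 + 1/1*0/1, 0/1 + 1/1*1/10) = [0/1, 1/10)
  'b': [0/1 + 1/1*1/10, 0/1 + 1/1*1/2) = [1/10, 1/2)
  'd': [0/1 + 1/1*1/2, 0/1 + 1/1*7/10) = [1/2, 7/10) <- contains code 833/1250
  'a': [0/1 + 1/1*7/10, 0/1 + 1/1*1/1) = [7/10, 1/1)
  emit 'd', narrow to [1/2, 7/10)
Step 2: interval [1/2, 7/10), width = 7/10 - 1/2 = 1/5
  'c': [1/2 + 1/5*0/1, 1/2 + 1/5*1/10) = [1/2, 13/25)
  'b': [1/2 + 1/5*1/10, 1/2 + 1/5*1/2) = [13/25, 3/5)
  'd': [1/2 + 1/5*1/2, 1/2 + 1/5*7/10) = [3/5, 16/25)
  'a': [1/2 + 1/5*7/10, 1/2 + 1/5*1/1) = [16/25, 7/10) <- contains code 833/1250
  emit 'a', narrow to [16/25, 7/10)
Step 3: interval [16/25, 7/10), width = 7/10 - 16/25 = 3/50
  'c': [16/25 + 3/50*0/1, 16/25 + 3/50*1/10) = [16/25, 323/500)
  'b': [16/25 + 3/50*1/10, 16/25 + 3/50*1/2) = [323/500, 67/100) <- contains code 833/1250
  'd': [16/25 + 3/50*1/2, 16/25 + 3/50*7/10) = [67/100, 341/500)
  'a': [16/25 + 3/50*7/10, 16/25 + 3/50*1/1) = [341/500, 7/10)
  emit 'b', narrow to [323/500, 67/100)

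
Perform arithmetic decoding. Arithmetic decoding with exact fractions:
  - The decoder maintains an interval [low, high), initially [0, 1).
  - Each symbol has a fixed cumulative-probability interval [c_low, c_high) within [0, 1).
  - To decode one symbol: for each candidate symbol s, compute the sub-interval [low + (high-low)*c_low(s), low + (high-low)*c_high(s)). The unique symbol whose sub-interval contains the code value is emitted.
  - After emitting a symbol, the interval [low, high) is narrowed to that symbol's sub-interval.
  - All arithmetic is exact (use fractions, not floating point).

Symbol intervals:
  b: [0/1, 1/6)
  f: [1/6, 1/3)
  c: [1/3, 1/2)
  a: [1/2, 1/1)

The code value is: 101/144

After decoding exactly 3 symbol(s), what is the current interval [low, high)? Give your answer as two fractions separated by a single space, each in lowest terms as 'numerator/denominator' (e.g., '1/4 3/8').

Step 1: interval [0/1, 1/1), width = 1/1 - 0/1 = 1/1
  'b': [0/1 + 1/1*0/1, 0/1 + 1/1*1/6) = [0/1, 1/6)
  'f': [0/1 + 1/1*1/6, 0/1 + 1/1*1/3) = [1/6, 1/3)
  'c': [0/1 + 1/1*1/3, 0/1 + 1/1*1/2) = [1/3, 1/2)
  'a': [0/1 + 1/1*1/2, 0/1 + 1/1*1/1) = [1/2, 1/1) <- contains code 101/144
  emit 'a', narrow to [1/2, 1/1)
Step 2: interval [1/2, 1/1), width = 1/1 - 1/2 = 1/2
  'b': [1/2 + 1/2*0/1, 1/2 + 1/2*1/6) = [1/2, 7/12)
  'f': [1/2 + 1/2*1/6, 1/2 + 1/2*1/3) = [7/12, 2/3)
  'c': [1/2 + 1/2*1/3, 1/2 + 1/2*1/2) = [2/3, 3/4) <- contains code 101/144
  'a': [1/2 + 1/2*1/2, 1/2 + 1/2*1/1) = [3/4, 1/1)
  emit 'c', narrow to [2/3, 3/4)
Step 3: interval [2/3, 3/4), width = 3/4 - 2/3 = 1/12
  'b': [2/3 + 1/12*0/1, 2/3 + 1/12*1/6) = [2/3, 49/72)
  'f': [2/3 + 1/12*1/6, 2/3 + 1/12*1/3) = [49/72, 25/36)
  'c': [2/3 + 1/12*1/3, 2/3 + 1/12*1/2) = [25/36, 17/24) <- contains code 101/144
  'a': [2/3 + 1/12*1/2, 2/3 + 1/12*1/1) = [17/24, 3/4)
  emit 'c', narrow to [25/36, 17/24)

Answer: 25/36 17/24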